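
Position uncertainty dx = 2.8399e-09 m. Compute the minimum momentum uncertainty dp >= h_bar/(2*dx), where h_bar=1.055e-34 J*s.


dp = h_bar / (2 * dx)
= 1.055e-34 / (2 * 2.8399e-09)
= 1.055e-34 / 5.6798e-09
= 1.8575e-26 kg*m/s

1.8575e-26


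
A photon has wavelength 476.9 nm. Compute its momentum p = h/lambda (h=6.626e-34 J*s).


p = h / lambda
= 6.626e-34 / (476.9e-9)
= 6.626e-34 / 4.7690e-07
= 1.3894e-27 kg*m/s

1.3894e-27


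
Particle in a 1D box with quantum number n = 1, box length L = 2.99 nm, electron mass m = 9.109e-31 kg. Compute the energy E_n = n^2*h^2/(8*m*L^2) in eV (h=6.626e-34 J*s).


E = n^2 * h^2 / (8 * m * L^2)
= 1^2 * (6.626e-34)^2 / (8 * 9.109e-31 * (2.99e-9)^2)
= 1 * 4.3904e-67 / (8 * 9.109e-31 * 8.9401e-18)
= 6.7391e-21 J
= 0.0421 eV

0.0421


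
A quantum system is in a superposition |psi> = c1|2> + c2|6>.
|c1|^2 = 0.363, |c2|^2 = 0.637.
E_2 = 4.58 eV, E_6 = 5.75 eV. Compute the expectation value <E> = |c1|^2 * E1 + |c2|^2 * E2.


<E> = |c1|^2 * E1 + |c2|^2 * E2
= 0.363 * 4.58 + 0.637 * 5.75
= 1.6625 + 3.6627
= 5.3253 eV

5.3253


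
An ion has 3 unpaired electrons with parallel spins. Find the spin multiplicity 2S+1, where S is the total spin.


Total spin S = N * (1/2) = 3 * 0.5 = 1.5
Spin multiplicity = 2S + 1
= 2 * 1.5 + 1
= 4

4


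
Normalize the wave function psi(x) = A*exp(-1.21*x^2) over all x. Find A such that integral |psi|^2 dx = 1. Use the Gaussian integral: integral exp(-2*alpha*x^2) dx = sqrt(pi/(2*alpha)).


integral |psi|^2 dx = A^2 * sqrt(pi/(2*alpha)) = 1
A^2 = sqrt(2*alpha/pi)
= sqrt(2 * 1.21 / pi)
= 0.877673
A = sqrt(0.877673)
= 0.9368

0.9368


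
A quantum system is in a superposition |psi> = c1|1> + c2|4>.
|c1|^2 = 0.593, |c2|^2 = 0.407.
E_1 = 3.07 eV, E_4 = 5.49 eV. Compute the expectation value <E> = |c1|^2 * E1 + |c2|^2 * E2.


<E> = |c1|^2 * E1 + |c2|^2 * E2
= 0.593 * 3.07 + 0.407 * 5.49
= 1.8205 + 2.2344
= 4.0549 eV

4.0549


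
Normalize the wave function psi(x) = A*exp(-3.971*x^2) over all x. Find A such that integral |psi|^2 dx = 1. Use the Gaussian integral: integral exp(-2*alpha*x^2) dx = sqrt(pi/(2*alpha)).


integral |psi|^2 dx = A^2 * sqrt(pi/(2*alpha)) = 1
A^2 = sqrt(2*alpha/pi)
= sqrt(2 * 3.971 / pi)
= 1.589974
A = sqrt(1.589974)
= 1.2609

1.2609


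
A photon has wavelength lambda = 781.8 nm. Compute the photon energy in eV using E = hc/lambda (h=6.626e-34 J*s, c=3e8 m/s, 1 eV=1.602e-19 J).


E = hc / lambda
= (6.626e-34)(3e8) / (781.8e-9)
= 1.9878e-25 / 7.8180e-07
= 2.5426e-19 J
Converting to eV: 2.5426e-19 / 1.602e-19
= 1.5871 eV

1.5871


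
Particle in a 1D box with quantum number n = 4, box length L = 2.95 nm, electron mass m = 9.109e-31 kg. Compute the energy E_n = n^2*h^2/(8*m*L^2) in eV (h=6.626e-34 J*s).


E = n^2 * h^2 / (8 * m * L^2)
= 4^2 * (6.626e-34)^2 / (8 * 9.109e-31 * (2.95e-9)^2)
= 16 * 4.3904e-67 / (8 * 9.109e-31 * 8.7025e-18)
= 1.1077e-19 J
= 0.6914 eV

0.6914


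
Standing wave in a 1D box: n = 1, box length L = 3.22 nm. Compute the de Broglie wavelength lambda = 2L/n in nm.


lambda = 2L / n
= 2 * 3.22 / 1
= 6.44 / 1
= 6.44 nm

6.44


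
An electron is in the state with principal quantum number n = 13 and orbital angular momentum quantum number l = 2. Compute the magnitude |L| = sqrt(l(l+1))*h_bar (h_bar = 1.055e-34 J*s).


L = sqrt(l*(l+1)) * h_bar
= sqrt(2 * 3) * 1.055e-34
= sqrt(6) * 1.055e-34
= 2.4495 * 1.055e-34
= 2.5842e-34 J*s

2.5842e-34


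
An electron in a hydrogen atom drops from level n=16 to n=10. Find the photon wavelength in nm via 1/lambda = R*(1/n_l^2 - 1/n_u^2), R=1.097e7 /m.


1/lambda = R * (1/n_l^2 - 1/n_u^2)
= 1.097e7 * (1/10^2 - 1/16^2)
= 1.097e7 * (0.01 - 0.003906)
= 1.097e7 * 0.006094
= 6.6848e+04 /m
lambda = 1 / 6.6848e+04 = 14959.2128 nm

14959.2128


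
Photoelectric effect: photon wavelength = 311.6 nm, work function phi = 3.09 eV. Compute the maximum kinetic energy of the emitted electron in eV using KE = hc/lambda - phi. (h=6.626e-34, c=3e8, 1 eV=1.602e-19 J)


E_photon = hc / lambda
= (6.626e-34)(3e8) / (311.6e-9)
= 6.3793e-19 J
= 3.9821 eV
KE = E_photon - phi
= 3.9821 - 3.09
= 0.8921 eV

0.8921


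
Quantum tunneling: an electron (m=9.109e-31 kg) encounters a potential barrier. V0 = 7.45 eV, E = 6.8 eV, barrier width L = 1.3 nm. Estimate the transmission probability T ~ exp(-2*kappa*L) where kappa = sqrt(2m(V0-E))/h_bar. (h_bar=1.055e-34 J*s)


V0 - E = 0.65 eV = 1.0413e-19 J
kappa = sqrt(2 * m * (V0-E)) / h_bar
= sqrt(2 * 9.109e-31 * 1.0413e-19) / 1.055e-34
= 4.1284e+09 /m
2*kappa*L = 2 * 4.1284e+09 * 1.3e-9
= 10.7339
T = exp(-10.7339) = 2.179260e-05

2.179260e-05


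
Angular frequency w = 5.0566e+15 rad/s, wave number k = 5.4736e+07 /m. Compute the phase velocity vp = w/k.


vp = w / k
= 5.0566e+15 / 5.4736e+07
= 9.2382e+07 m/s

9.2382e+07


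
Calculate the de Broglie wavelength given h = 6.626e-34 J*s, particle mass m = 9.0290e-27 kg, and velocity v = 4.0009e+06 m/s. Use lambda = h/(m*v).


lambda = h / (m * v)
= 6.626e-34 / (9.0290e-27 * 4.0009e+06)
= 6.626e-34 / 3.6124e-20
= 1.8342e-14 m

1.8342e-14


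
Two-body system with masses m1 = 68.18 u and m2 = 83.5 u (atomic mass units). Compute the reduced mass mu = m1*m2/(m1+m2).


mu = m1 * m2 / (m1 + m2)
= 68.18 * 83.5 / (68.18 + 83.5)
= 5693.03 / 151.68
= 37.5332 u

37.5332


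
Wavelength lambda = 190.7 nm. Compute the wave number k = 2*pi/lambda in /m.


k = 2 * pi / lambda
= 6.2832 / (190.7e-9)
= 6.2832 / 1.9070e-07
= 3.2948e+07 /m

3.2948e+07


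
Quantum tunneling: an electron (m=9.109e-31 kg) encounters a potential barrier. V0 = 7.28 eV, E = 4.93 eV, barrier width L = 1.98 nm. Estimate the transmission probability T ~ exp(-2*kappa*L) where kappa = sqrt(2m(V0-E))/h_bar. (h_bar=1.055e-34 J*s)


V0 - E = 2.35 eV = 3.7647e-19 J
kappa = sqrt(2 * m * (V0-E)) / h_bar
= sqrt(2 * 9.109e-31 * 3.7647e-19) / 1.055e-34
= 7.8499e+09 /m
2*kappa*L = 2 * 7.8499e+09 * 1.98e-9
= 31.0855
T = exp(-31.0855) = 3.160285e-14

3.160285e-14


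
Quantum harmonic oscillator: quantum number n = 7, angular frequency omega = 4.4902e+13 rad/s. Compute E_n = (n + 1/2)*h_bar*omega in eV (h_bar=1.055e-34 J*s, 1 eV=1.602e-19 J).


E = (n + 1/2) * h_bar * omega
= (7 + 0.5) * 1.055e-34 * 4.4902e+13
= 7.5 * 4.7372e-21
= 3.5529e-20 J
= 0.2218 eV

0.2218


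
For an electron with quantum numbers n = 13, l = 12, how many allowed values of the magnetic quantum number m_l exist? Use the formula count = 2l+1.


m_l ranges from -l to +l in integer steps
So m_l goes from -12 to +12
Count = 2l + 1 = 2*12 + 1
= 25

25


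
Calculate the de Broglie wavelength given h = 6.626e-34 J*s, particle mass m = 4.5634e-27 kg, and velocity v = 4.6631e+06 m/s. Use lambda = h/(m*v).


lambda = h / (m * v)
= 6.626e-34 / (4.5634e-27 * 4.6631e+06)
= 6.626e-34 / 2.1280e-20
= 3.1138e-14 m

3.1138e-14


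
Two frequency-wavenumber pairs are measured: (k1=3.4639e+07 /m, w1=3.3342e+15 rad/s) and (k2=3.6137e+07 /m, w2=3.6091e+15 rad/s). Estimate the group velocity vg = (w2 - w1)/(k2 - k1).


vg = (w2 - w1) / (k2 - k1)
= (3.6091e+15 - 3.3342e+15) / (3.6137e+07 - 3.4639e+07)
= 2.7490e+14 / 1.4980e+06
= 1.8351e+08 m/s

1.8351e+08


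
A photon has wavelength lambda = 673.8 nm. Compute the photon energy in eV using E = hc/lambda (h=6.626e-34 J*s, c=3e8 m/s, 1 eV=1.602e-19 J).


E = hc / lambda
= (6.626e-34)(3e8) / (673.8e-9)
= 1.9878e-25 / 6.7380e-07
= 2.9501e-19 J
Converting to eV: 2.9501e-19 / 1.602e-19
= 1.8415 eV

1.8415


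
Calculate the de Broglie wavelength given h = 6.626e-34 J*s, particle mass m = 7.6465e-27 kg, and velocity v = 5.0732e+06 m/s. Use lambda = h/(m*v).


lambda = h / (m * v)
= 6.626e-34 / (7.6465e-27 * 5.0732e+06)
= 6.626e-34 / 3.8792e-20
= 1.7081e-14 m

1.7081e-14


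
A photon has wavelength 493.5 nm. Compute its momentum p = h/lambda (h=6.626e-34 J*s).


p = h / lambda
= 6.626e-34 / (493.5e-9)
= 6.626e-34 / 4.9350e-07
= 1.3427e-27 kg*m/s

1.3427e-27


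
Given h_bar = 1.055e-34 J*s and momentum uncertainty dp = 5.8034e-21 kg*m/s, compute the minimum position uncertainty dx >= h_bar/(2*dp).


dx = h_bar / (2 * dp)
= 1.055e-34 / (2 * 5.8034e-21)
= 1.055e-34 / 1.1607e-20
= 9.0895e-15 m

9.0895e-15


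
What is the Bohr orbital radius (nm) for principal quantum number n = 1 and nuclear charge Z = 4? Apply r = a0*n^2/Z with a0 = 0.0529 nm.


r = a0 * n^2 / Z
= 0.0529 * 1^2 / 4
= 0.0529 * 1 / 4
= 0.0132 nm

0.0132


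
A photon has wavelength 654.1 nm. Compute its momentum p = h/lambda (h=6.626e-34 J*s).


p = h / lambda
= 6.626e-34 / (654.1e-9)
= 6.626e-34 / 6.5410e-07
= 1.0130e-27 kg*m/s

1.0130e-27


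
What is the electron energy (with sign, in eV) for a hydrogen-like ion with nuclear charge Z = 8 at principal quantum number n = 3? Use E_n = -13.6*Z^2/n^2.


E_n = -13.6 * Z^2 / n^2
= -13.6 * 8^2 / 3^2
= -13.6 * 64 / 9
= -96.7111 eV

-96.7111


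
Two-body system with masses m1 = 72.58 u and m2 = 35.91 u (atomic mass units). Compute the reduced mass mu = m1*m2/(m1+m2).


mu = m1 * m2 / (m1 + m2)
= 72.58 * 35.91 / (72.58 + 35.91)
= 2606.3478 / 108.49
= 24.0239 u

24.0239


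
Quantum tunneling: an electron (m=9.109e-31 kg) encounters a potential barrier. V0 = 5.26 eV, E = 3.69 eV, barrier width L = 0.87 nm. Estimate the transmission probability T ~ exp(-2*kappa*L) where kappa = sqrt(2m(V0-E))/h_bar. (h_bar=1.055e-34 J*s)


V0 - E = 1.57 eV = 2.5151e-19 J
kappa = sqrt(2 * m * (V0-E)) / h_bar
= sqrt(2 * 9.109e-31 * 2.5151e-19) / 1.055e-34
= 6.4162e+09 /m
2*kappa*L = 2 * 6.4162e+09 * 0.87e-9
= 11.1642
T = exp(-11.1642) = 1.417238e-05

1.417238e-05


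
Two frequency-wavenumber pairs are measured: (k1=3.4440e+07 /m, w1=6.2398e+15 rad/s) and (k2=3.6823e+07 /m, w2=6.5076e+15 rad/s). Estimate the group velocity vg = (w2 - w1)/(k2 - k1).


vg = (w2 - w1) / (k2 - k1)
= (6.5076e+15 - 6.2398e+15) / (3.6823e+07 - 3.4440e+07)
= 2.6780e+14 / 2.3830e+06
= 1.1238e+08 m/s

1.1238e+08


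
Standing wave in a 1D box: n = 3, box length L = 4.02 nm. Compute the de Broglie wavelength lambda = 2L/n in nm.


lambda = 2L / n
= 2 * 4.02 / 3
= 8.04 / 3
= 2.68 nm

2.68


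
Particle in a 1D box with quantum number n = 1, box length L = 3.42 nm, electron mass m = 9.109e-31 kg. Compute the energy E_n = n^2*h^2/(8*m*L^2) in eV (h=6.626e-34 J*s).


E = n^2 * h^2 / (8 * m * L^2)
= 1^2 * (6.626e-34)^2 / (8 * 9.109e-31 * (3.42e-9)^2)
= 1 * 4.3904e-67 / (8 * 9.109e-31 * 1.1696e-17)
= 5.1510e-21 J
= 0.0322 eV

0.0322


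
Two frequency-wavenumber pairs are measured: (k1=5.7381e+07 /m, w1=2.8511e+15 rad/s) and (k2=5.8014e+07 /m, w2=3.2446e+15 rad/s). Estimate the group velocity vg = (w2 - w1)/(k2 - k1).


vg = (w2 - w1) / (k2 - k1)
= (3.2446e+15 - 2.8511e+15) / (5.8014e+07 - 5.7381e+07)
= 3.9350e+14 / 6.3300e+05
= 6.2164e+08 m/s

6.2164e+08


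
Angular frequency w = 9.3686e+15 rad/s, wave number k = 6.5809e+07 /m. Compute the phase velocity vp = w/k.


vp = w / k
= 9.3686e+15 / 6.5809e+07
= 1.4236e+08 m/s

1.4236e+08


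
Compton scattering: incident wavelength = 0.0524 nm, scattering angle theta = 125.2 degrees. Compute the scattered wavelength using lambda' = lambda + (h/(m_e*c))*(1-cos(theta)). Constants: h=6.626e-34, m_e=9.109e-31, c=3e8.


Compton wavelength: h/(m_e*c) = 2.4247e-12 m
d_lambda = 2.4247e-12 * (1 - cos(125.2 deg))
= 2.4247e-12 * 1.576432
= 3.8224e-12 m = 0.003822 nm
lambda' = 0.0524 + 0.003822
= 0.056222 nm

0.056222


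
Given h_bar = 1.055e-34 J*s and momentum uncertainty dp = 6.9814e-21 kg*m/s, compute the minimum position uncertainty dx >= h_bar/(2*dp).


dx = h_bar / (2 * dp)
= 1.055e-34 / (2 * 6.9814e-21)
= 1.055e-34 / 1.3963e-20
= 7.5558e-15 m

7.5558e-15


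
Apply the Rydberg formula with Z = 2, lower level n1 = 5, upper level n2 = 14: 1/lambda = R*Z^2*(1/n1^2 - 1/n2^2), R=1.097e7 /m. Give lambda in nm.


1/lambda = R * Z^2 * (1/n1^2 - 1/n2^2)
= 1.097e7 * 2^2 * (1/5^2 - 1/14^2)
= 1.097e7 * 4 * (0.04 - 0.005102)
= 1.5313e+06 /m
lambda = 1 / 1.5313e+06
= 653.0303 nm

653.0303


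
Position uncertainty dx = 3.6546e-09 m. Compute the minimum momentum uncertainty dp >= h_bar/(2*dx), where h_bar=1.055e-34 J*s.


dp = h_bar / (2 * dx)
= 1.055e-34 / (2 * 3.6546e-09)
= 1.055e-34 / 7.3092e-09
= 1.4434e-26 kg*m/s

1.4434e-26


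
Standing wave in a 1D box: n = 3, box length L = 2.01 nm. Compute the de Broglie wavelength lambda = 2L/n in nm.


lambda = 2L / n
= 2 * 2.01 / 3
= 4.02 / 3
= 1.34 nm

1.34


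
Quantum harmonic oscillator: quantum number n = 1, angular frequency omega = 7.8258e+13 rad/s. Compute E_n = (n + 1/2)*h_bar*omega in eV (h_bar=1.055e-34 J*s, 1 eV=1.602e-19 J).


E = (n + 1/2) * h_bar * omega
= (1 + 0.5) * 1.055e-34 * 7.8258e+13
= 1.5 * 8.2562e-21
= 1.2384e-20 J
= 0.0773 eV

0.0773


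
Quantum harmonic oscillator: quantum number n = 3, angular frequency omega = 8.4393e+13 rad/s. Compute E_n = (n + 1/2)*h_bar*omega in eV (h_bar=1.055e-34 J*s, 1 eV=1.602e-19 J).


E = (n + 1/2) * h_bar * omega
= (3 + 0.5) * 1.055e-34 * 8.4393e+13
= 3.5 * 8.9035e-21
= 3.1162e-20 J
= 0.1945 eV

0.1945


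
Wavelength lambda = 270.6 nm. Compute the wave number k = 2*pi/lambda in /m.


k = 2 * pi / lambda
= 6.2832 / (270.6e-9)
= 6.2832 / 2.7060e-07
= 2.3219e+07 /m

2.3219e+07


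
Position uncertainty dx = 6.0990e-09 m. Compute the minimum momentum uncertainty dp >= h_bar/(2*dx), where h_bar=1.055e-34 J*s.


dp = h_bar / (2 * dx)
= 1.055e-34 / (2 * 6.0990e-09)
= 1.055e-34 / 1.2198e-08
= 8.6490e-27 kg*m/s

8.6490e-27


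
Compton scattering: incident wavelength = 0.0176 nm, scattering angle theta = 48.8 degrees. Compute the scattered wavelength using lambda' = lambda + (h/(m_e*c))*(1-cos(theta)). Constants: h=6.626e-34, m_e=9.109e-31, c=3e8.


Compton wavelength: h/(m_e*c) = 2.4247e-12 m
d_lambda = 2.4247e-12 * (1 - cos(48.8 deg))
= 2.4247e-12 * 0.341311
= 8.2758e-13 m = 0.000828 nm
lambda' = 0.0176 + 0.000828
= 0.018428 nm

0.018428


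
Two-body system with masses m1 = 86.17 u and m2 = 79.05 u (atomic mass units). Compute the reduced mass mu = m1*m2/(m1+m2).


mu = m1 * m2 / (m1 + m2)
= 86.17 * 79.05 / (86.17 + 79.05)
= 6811.7385 / 165.22
= 41.2283 u

41.2283


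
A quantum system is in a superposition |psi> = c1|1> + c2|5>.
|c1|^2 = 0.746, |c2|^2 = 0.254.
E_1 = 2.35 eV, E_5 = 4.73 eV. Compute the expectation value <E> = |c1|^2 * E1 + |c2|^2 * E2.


<E> = |c1|^2 * E1 + |c2|^2 * E2
= 0.746 * 2.35 + 0.254 * 4.73
= 1.7531 + 1.2014
= 2.9545 eV

2.9545


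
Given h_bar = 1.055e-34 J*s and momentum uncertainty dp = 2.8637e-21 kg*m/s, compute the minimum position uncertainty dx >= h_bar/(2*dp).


dx = h_bar / (2 * dp)
= 1.055e-34 / (2 * 2.8637e-21)
= 1.055e-34 / 5.7274e-21
= 1.8420e-14 m

1.8420e-14


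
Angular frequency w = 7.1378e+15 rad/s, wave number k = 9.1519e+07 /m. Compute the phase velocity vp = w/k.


vp = w / k
= 7.1378e+15 / 9.1519e+07
= 7.7993e+07 m/s

7.7993e+07


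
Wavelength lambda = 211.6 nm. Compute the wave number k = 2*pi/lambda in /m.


k = 2 * pi / lambda
= 6.2832 / (211.6e-9)
= 6.2832 / 2.1160e-07
= 2.9694e+07 /m

2.9694e+07


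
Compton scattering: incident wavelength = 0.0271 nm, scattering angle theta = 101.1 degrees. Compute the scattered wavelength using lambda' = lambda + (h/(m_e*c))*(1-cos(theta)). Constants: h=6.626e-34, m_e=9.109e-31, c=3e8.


Compton wavelength: h/(m_e*c) = 2.4247e-12 m
d_lambda = 2.4247e-12 * (1 - cos(101.1 deg))
= 2.4247e-12 * 1.192522
= 2.8915e-12 m = 0.002892 nm
lambda' = 0.0271 + 0.002892
= 0.029992 nm

0.029992


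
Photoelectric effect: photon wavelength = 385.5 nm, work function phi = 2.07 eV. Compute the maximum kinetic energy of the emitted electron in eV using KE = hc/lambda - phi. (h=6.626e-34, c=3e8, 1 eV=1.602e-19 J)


E_photon = hc / lambda
= (6.626e-34)(3e8) / (385.5e-9)
= 5.1564e-19 J
= 3.2187 eV
KE = E_photon - phi
= 3.2187 - 2.07
= 1.1487 eV

1.1487


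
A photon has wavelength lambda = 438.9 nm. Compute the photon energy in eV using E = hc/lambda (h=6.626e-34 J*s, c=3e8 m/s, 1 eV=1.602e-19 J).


E = hc / lambda
= (6.626e-34)(3e8) / (438.9e-9)
= 1.9878e-25 / 4.3890e-07
= 4.5290e-19 J
Converting to eV: 4.5290e-19 / 1.602e-19
= 2.8271 eV

2.8271


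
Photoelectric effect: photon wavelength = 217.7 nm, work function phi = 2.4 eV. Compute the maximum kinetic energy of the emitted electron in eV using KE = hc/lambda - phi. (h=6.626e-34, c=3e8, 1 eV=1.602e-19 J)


E_photon = hc / lambda
= (6.626e-34)(3e8) / (217.7e-9)
= 9.1309e-19 J
= 5.6997 eV
KE = E_photon - phi
= 5.6997 - 2.4
= 3.2997 eV

3.2997


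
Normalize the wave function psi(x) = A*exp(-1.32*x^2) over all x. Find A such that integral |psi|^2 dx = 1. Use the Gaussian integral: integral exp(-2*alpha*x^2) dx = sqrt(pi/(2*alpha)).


integral |psi|^2 dx = A^2 * sqrt(pi/(2*alpha)) = 1
A^2 = sqrt(2*alpha/pi)
= sqrt(2 * 1.32 / pi)
= 0.9167
A = sqrt(0.9167)
= 0.9574

0.9574


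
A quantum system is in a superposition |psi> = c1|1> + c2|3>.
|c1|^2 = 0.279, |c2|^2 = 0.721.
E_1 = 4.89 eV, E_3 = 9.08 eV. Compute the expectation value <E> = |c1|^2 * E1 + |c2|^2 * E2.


<E> = |c1|^2 * E1 + |c2|^2 * E2
= 0.279 * 4.89 + 0.721 * 9.08
= 1.3643 + 6.5467
= 7.911 eV

7.911


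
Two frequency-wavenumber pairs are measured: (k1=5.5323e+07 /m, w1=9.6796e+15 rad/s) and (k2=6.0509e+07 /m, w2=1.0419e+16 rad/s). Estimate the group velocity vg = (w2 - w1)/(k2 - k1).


vg = (w2 - w1) / (k2 - k1)
= (1.0419e+16 - 9.6796e+15) / (6.0509e+07 - 5.5323e+07)
= 7.3940e+14 / 5.1860e+06
= 1.4258e+08 m/s

1.4258e+08


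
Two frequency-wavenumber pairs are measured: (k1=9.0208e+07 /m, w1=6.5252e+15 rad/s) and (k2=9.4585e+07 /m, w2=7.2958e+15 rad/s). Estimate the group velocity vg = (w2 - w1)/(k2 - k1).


vg = (w2 - w1) / (k2 - k1)
= (7.2958e+15 - 6.5252e+15) / (9.4585e+07 - 9.0208e+07)
= 7.7060e+14 / 4.3770e+06
= 1.7606e+08 m/s

1.7606e+08


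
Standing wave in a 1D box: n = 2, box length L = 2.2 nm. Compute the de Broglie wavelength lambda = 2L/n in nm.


lambda = 2L / n
= 2 * 2.2 / 2
= 4.4 / 2
= 2.2 nm

2.2


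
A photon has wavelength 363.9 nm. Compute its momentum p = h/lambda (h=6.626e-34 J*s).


p = h / lambda
= 6.626e-34 / (363.9e-9)
= 6.626e-34 / 3.6390e-07
= 1.8208e-27 kg*m/s

1.8208e-27


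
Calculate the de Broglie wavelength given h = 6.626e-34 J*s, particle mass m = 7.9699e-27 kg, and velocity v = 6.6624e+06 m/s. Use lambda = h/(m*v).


lambda = h / (m * v)
= 6.626e-34 / (7.9699e-27 * 6.6624e+06)
= 6.626e-34 / 5.3099e-20
= 1.2479e-14 m

1.2479e-14


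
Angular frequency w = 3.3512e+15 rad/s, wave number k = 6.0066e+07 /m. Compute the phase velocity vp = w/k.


vp = w / k
= 3.3512e+15 / 6.0066e+07
= 5.5792e+07 m/s

5.5792e+07


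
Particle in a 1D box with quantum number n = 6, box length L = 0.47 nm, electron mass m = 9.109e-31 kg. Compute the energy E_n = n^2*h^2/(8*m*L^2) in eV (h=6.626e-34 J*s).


E = n^2 * h^2 / (8 * m * L^2)
= 6^2 * (6.626e-34)^2 / (8 * 9.109e-31 * (0.47e-9)^2)
= 36 * 4.3904e-67 / (8 * 9.109e-31 * 2.2090e-19)
= 9.8186e-18 J
= 61.2896 eV

61.2896


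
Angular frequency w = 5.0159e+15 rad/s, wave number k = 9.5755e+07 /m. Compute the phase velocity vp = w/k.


vp = w / k
= 5.0159e+15 / 9.5755e+07
= 5.2383e+07 m/s

5.2383e+07


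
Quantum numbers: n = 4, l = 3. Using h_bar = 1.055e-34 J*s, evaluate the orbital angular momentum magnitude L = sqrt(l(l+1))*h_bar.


L = sqrt(l*(l+1)) * h_bar
= sqrt(3 * 4) * 1.055e-34
= sqrt(12) * 1.055e-34
= 3.4641 * 1.055e-34
= 3.6546e-34 J*s

3.6546e-34


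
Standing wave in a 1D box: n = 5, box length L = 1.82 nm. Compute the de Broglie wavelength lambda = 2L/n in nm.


lambda = 2L / n
= 2 * 1.82 / 5
= 3.64 / 5
= 0.728 nm

0.728


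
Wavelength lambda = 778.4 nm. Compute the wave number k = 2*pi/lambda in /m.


k = 2 * pi / lambda
= 6.2832 / (778.4e-9)
= 6.2832 / 7.7840e-07
= 8.0719e+06 /m

8.0719e+06


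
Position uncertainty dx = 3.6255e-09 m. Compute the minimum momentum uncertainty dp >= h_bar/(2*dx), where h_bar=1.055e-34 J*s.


dp = h_bar / (2 * dx)
= 1.055e-34 / (2 * 3.6255e-09)
= 1.055e-34 / 7.2510e-09
= 1.4550e-26 kg*m/s

1.4550e-26


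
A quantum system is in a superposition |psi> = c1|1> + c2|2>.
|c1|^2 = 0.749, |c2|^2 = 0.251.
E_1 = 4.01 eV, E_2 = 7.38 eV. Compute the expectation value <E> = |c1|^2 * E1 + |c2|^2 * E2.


<E> = |c1|^2 * E1 + |c2|^2 * E2
= 0.749 * 4.01 + 0.251 * 7.38
= 3.0035 + 1.8524
= 4.8559 eV

4.8559


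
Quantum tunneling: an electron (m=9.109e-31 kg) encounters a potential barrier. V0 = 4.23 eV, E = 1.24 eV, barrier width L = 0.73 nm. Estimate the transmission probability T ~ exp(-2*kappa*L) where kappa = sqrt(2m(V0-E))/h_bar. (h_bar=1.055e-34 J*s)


V0 - E = 2.99 eV = 4.7900e-19 J
kappa = sqrt(2 * m * (V0-E)) / h_bar
= sqrt(2 * 9.109e-31 * 4.7900e-19) / 1.055e-34
= 8.8545e+09 /m
2*kappa*L = 2 * 8.8545e+09 * 0.73e-9
= 12.9276
T = exp(-12.9276) = 2.430069e-06

2.430069e-06


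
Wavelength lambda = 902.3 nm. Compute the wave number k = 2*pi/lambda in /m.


k = 2 * pi / lambda
= 6.2832 / (902.3e-9)
= 6.2832 / 9.0230e-07
= 6.9635e+06 /m

6.9635e+06


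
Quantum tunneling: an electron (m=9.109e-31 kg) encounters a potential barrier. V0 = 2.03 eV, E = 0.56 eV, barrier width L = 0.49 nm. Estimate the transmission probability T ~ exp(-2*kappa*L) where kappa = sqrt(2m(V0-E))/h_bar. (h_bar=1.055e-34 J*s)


V0 - E = 1.47 eV = 2.3549e-19 J
kappa = sqrt(2 * m * (V0-E)) / h_bar
= sqrt(2 * 9.109e-31 * 2.3549e-19) / 1.055e-34
= 6.2085e+09 /m
2*kappa*L = 2 * 6.2085e+09 * 0.49e-9
= 6.0843
T = exp(-6.0843) = 2.278254e-03

2.278254e-03


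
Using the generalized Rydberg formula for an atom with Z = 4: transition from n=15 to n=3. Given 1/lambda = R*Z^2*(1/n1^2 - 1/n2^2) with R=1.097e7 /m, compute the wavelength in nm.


1/lambda = R * Z^2 * (1/n1^2 - 1/n2^2)
= 1.097e7 * 4^2 * (1/3^2 - 1/15^2)
= 1.097e7 * 16 * (0.111111 - 0.004444)
= 1.8722e+07 /m
lambda = 1 / 1.8722e+07
= 53.4127 nm

53.4127


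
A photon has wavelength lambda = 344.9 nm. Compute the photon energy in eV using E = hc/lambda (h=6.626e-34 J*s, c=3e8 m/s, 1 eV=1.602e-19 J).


E = hc / lambda
= (6.626e-34)(3e8) / (344.9e-9)
= 1.9878e-25 / 3.4490e-07
= 5.7634e-19 J
Converting to eV: 5.7634e-19 / 1.602e-19
= 3.5976 eV

3.5976


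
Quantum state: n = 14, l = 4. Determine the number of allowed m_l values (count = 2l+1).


m_l ranges from -l to +l in integer steps
So m_l goes from -4 to +4
Count = 2l + 1 = 2*4 + 1
= 9

9


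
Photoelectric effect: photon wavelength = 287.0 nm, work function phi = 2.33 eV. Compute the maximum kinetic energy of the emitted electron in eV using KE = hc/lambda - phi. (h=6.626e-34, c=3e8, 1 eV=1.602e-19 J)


E_photon = hc / lambda
= (6.626e-34)(3e8) / (287.0e-9)
= 6.9261e-19 J
= 4.3234 eV
KE = E_photon - phi
= 4.3234 - 2.33
= 1.9934 eV

1.9934


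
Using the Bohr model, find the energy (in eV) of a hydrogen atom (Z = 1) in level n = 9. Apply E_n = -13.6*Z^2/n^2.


E_n = -13.6 * Z^2 / n^2
= -13.6 * 1^2 / 9^2
= -13.6 * 1 / 81
= -0.1679 eV

-0.1679


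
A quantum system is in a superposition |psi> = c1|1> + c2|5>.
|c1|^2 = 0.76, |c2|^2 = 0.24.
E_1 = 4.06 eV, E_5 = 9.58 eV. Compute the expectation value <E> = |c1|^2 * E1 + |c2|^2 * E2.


<E> = |c1|^2 * E1 + |c2|^2 * E2
= 0.76 * 4.06 + 0.24 * 9.58
= 3.0856 + 2.2992
= 5.3848 eV

5.3848


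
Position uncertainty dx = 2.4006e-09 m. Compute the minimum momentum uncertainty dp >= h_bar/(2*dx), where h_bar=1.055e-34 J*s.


dp = h_bar / (2 * dx)
= 1.055e-34 / (2 * 2.4006e-09)
= 1.055e-34 / 4.8012e-09
= 2.1974e-26 kg*m/s

2.1974e-26


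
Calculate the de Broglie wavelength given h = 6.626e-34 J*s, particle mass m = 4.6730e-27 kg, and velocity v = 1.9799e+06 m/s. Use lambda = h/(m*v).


lambda = h / (m * v)
= 6.626e-34 / (4.6730e-27 * 1.9799e+06)
= 6.626e-34 / 9.2521e-21
= 7.1616e-14 m

7.1616e-14


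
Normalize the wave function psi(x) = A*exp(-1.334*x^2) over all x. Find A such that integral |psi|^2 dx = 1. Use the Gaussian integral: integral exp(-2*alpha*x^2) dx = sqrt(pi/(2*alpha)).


integral |psi|^2 dx = A^2 * sqrt(pi/(2*alpha)) = 1
A^2 = sqrt(2*alpha/pi)
= sqrt(2 * 1.334 / pi)
= 0.921548
A = sqrt(0.921548)
= 0.96

0.96


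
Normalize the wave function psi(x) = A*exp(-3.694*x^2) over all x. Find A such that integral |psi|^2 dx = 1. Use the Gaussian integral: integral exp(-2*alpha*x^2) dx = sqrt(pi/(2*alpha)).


integral |psi|^2 dx = A^2 * sqrt(pi/(2*alpha)) = 1
A^2 = sqrt(2*alpha/pi)
= sqrt(2 * 3.694 / pi)
= 1.533517
A = sqrt(1.533517)
= 1.2384

1.2384


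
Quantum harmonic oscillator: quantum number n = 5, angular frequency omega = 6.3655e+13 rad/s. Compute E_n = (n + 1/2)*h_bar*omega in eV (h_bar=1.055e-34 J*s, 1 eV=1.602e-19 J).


E = (n + 1/2) * h_bar * omega
= (5 + 0.5) * 1.055e-34 * 6.3655e+13
= 5.5 * 6.7156e-21
= 3.6936e-20 J
= 0.2306 eV

0.2306


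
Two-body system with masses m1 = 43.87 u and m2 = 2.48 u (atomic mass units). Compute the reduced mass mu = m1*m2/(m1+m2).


mu = m1 * m2 / (m1 + m2)
= 43.87 * 2.48 / (43.87 + 2.48)
= 108.7976 / 46.35
= 2.3473 u

2.3473


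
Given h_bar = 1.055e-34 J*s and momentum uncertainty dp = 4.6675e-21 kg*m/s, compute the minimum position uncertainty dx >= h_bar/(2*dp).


dx = h_bar / (2 * dp)
= 1.055e-34 / (2 * 4.6675e-21)
= 1.055e-34 / 9.3350e-21
= 1.1302e-14 m

1.1302e-14


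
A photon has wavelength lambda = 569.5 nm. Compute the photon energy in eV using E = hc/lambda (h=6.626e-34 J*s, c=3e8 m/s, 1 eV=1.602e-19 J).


E = hc / lambda
= (6.626e-34)(3e8) / (569.5e-9)
= 1.9878e-25 / 5.6950e-07
= 3.4904e-19 J
Converting to eV: 3.4904e-19 / 1.602e-19
= 2.1788 eV

2.1788


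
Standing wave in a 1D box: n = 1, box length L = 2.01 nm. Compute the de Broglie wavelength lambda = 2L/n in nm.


lambda = 2L / n
= 2 * 2.01 / 1
= 4.02 / 1
= 4.02 nm

4.02


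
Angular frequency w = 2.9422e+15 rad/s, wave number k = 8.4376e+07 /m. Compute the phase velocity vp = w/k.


vp = w / k
= 2.9422e+15 / 8.4376e+07
= 3.4870e+07 m/s

3.4870e+07


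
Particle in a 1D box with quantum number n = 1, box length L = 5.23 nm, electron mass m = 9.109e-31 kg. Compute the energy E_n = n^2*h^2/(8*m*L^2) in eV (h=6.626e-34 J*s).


E = n^2 * h^2 / (8 * m * L^2)
= 1^2 * (6.626e-34)^2 / (8 * 9.109e-31 * (5.23e-9)^2)
= 1 * 4.3904e-67 / (8 * 9.109e-31 * 2.7353e-17)
= 2.2026e-21 J
= 0.0137 eV

0.0137


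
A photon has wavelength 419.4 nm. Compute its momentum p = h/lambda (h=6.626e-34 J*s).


p = h / lambda
= 6.626e-34 / (419.4e-9)
= 6.626e-34 / 4.1940e-07
= 1.5799e-27 kg*m/s

1.5799e-27


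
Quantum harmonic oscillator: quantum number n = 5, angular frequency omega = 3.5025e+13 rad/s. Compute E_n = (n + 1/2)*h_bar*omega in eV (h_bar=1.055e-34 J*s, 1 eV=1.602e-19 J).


E = (n + 1/2) * h_bar * omega
= (5 + 0.5) * 1.055e-34 * 3.5025e+13
= 5.5 * 3.6951e-21
= 2.0323e-20 J
= 0.1269 eV

0.1269


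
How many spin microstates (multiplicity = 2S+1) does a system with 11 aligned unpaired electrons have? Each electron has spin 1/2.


Total spin S = N * (1/2) = 11 * 0.5 = 5.5
Spin multiplicity = 2S + 1
= 2 * 5.5 + 1
= 12

12


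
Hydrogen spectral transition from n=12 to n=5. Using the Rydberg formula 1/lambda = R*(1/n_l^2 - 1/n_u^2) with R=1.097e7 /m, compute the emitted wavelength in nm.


1/lambda = R * (1/n_l^2 - 1/n_u^2)
= 1.097e7 * (1/5^2 - 1/12^2)
= 1.097e7 * (0.04 - 0.006944)
= 1.097e7 * 0.033056
= 3.6262e+05 /m
lambda = 1 / 3.6262e+05 = 2757.712 nm

2757.712


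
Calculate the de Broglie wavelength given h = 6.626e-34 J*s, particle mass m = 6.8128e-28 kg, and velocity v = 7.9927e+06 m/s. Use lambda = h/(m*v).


lambda = h / (m * v)
= 6.626e-34 / (6.8128e-28 * 7.9927e+06)
= 6.626e-34 / 5.4453e-21
= 1.2168e-13 m

1.2168e-13


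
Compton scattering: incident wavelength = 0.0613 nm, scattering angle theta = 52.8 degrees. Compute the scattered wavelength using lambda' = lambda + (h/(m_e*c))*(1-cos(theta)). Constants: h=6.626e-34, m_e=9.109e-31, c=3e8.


Compton wavelength: h/(m_e*c) = 2.4247e-12 m
d_lambda = 2.4247e-12 * (1 - cos(52.8 deg))
= 2.4247e-12 * 0.395401
= 9.5873e-13 m = 0.000959 nm
lambda' = 0.0613 + 0.000959
= 0.062259 nm

0.062259


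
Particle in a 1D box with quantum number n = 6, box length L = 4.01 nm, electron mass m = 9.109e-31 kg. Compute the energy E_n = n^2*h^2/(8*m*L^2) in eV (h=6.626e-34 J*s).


E = n^2 * h^2 / (8 * m * L^2)
= 6^2 * (6.626e-34)^2 / (8 * 9.109e-31 * (4.01e-9)^2)
= 36 * 4.3904e-67 / (8 * 9.109e-31 * 1.6080e-17)
= 1.3488e-19 J
= 0.842 eV

0.842


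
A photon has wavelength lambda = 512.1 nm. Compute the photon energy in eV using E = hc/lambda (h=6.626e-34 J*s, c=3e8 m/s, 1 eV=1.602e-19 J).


E = hc / lambda
= (6.626e-34)(3e8) / (512.1e-9)
= 1.9878e-25 / 5.1210e-07
= 3.8817e-19 J
Converting to eV: 3.8817e-19 / 1.602e-19
= 2.423 eV

2.423


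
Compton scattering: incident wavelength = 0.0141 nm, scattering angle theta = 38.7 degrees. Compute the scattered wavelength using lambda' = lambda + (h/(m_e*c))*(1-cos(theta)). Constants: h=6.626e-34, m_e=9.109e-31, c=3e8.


Compton wavelength: h/(m_e*c) = 2.4247e-12 m
d_lambda = 2.4247e-12 * (1 - cos(38.7 deg))
= 2.4247e-12 * 0.21957
= 5.3239e-13 m = 0.000532 nm
lambda' = 0.0141 + 0.000532
= 0.014632 nm

0.014632


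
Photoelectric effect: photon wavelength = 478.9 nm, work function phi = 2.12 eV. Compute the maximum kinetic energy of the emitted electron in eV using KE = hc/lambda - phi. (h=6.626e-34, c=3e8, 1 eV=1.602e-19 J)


E_photon = hc / lambda
= (6.626e-34)(3e8) / (478.9e-9)
= 4.1508e-19 J
= 2.591 eV
KE = E_photon - phi
= 2.591 - 2.12
= 0.471 eV

0.471


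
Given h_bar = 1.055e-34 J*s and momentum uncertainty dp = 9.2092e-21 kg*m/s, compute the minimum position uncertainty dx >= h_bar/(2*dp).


dx = h_bar / (2 * dp)
= 1.055e-34 / (2 * 9.2092e-21)
= 1.055e-34 / 1.8418e-20
= 5.7280e-15 m

5.7280e-15


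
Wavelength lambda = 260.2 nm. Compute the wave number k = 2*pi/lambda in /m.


k = 2 * pi / lambda
= 6.2832 / (260.2e-9)
= 6.2832 / 2.6020e-07
= 2.4148e+07 /m

2.4148e+07


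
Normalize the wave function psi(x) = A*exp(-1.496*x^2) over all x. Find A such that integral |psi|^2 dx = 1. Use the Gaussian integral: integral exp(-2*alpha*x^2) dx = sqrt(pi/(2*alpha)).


integral |psi|^2 dx = A^2 * sqrt(pi/(2*alpha)) = 1
A^2 = sqrt(2*alpha/pi)
= sqrt(2 * 1.496 / pi)
= 0.975901
A = sqrt(0.975901)
= 0.9879

0.9879


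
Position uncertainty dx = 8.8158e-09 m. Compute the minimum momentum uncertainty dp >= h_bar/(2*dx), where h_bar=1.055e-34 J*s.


dp = h_bar / (2 * dx)
= 1.055e-34 / (2 * 8.8158e-09)
= 1.055e-34 / 1.7632e-08
= 5.9836e-27 kg*m/s

5.9836e-27


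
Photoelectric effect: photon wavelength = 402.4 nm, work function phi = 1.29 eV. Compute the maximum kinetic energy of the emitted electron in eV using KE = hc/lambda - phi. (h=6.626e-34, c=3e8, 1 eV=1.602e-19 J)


E_photon = hc / lambda
= (6.626e-34)(3e8) / (402.4e-9)
= 4.9399e-19 J
= 3.0836 eV
KE = E_photon - phi
= 3.0836 - 1.29
= 1.7936 eV

1.7936


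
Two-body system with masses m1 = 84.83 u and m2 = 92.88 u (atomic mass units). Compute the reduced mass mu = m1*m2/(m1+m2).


mu = m1 * m2 / (m1 + m2)
= 84.83 * 92.88 / (84.83 + 92.88)
= 7879.0104 / 177.71
= 44.3363 u

44.3363


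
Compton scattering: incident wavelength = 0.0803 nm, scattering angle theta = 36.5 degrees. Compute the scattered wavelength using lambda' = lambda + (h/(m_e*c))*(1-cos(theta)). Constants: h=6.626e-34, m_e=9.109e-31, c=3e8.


Compton wavelength: h/(m_e*c) = 2.4247e-12 m
d_lambda = 2.4247e-12 * (1 - cos(36.5 deg))
= 2.4247e-12 * 0.196143
= 4.7559e-13 m = 0.000476 nm
lambda' = 0.0803 + 0.000476
= 0.080776 nm

0.080776


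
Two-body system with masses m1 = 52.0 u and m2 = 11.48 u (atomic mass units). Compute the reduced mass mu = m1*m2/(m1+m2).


mu = m1 * m2 / (m1 + m2)
= 52.0 * 11.48 / (52.0 + 11.48)
= 596.96 / 63.48
= 9.4039 u

9.4039


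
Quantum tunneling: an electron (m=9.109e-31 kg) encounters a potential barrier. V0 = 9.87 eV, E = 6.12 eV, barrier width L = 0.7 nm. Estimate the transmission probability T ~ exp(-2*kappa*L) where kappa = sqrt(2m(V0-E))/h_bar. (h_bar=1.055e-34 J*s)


V0 - E = 3.75 eV = 6.0075e-19 J
kappa = sqrt(2 * m * (V0-E)) / h_bar
= sqrt(2 * 9.109e-31 * 6.0075e-19) / 1.055e-34
= 9.9162e+09 /m
2*kappa*L = 2 * 9.9162e+09 * 0.7e-9
= 13.8827
T = exp(-13.8827) = 9.350517e-07

9.350517e-07


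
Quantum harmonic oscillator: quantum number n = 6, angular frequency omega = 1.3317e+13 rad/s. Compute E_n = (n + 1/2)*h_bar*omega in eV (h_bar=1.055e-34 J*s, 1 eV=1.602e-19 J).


E = (n + 1/2) * h_bar * omega
= (6 + 0.5) * 1.055e-34 * 1.3317e+13
= 6.5 * 1.4049e-21
= 9.1321e-21 J
= 0.057 eV

0.057


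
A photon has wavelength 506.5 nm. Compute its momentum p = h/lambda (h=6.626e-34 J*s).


p = h / lambda
= 6.626e-34 / (506.5e-9)
= 6.626e-34 / 5.0650e-07
= 1.3082e-27 kg*m/s

1.3082e-27


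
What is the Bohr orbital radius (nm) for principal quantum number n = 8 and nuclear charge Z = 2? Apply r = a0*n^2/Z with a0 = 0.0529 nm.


r = a0 * n^2 / Z
= 0.0529 * 8^2 / 2
= 0.0529 * 64 / 2
= 1.6928 nm

1.6928


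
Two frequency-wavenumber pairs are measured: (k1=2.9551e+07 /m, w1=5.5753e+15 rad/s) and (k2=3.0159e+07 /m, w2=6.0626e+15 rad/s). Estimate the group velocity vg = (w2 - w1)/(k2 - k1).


vg = (w2 - w1) / (k2 - k1)
= (6.0626e+15 - 5.5753e+15) / (3.0159e+07 - 2.9551e+07)
= 4.8730e+14 / 6.0800e+05
= 8.0148e+08 m/s

8.0148e+08


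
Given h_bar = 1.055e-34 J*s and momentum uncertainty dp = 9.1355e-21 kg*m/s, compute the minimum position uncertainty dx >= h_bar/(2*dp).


dx = h_bar / (2 * dp)
= 1.055e-34 / (2 * 9.1355e-21)
= 1.055e-34 / 1.8271e-20
= 5.7742e-15 m

5.7742e-15


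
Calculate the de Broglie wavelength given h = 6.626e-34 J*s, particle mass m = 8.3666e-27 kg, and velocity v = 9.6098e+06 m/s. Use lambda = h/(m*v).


lambda = h / (m * v)
= 6.626e-34 / (8.3666e-27 * 9.6098e+06)
= 6.626e-34 / 8.0401e-20
= 8.2412e-15 m

8.2412e-15


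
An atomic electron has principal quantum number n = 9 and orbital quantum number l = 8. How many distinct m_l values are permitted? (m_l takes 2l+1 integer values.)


m_l ranges from -l to +l in integer steps
So m_l goes from -8 to +8
Count = 2l + 1 = 2*8 + 1
= 17

17


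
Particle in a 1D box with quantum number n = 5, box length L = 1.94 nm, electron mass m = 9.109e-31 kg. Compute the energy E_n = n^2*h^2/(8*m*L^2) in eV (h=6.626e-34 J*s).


E = n^2 * h^2 / (8 * m * L^2)
= 5^2 * (6.626e-34)^2 / (8 * 9.109e-31 * (1.94e-9)^2)
= 25 * 4.3904e-67 / (8 * 9.109e-31 * 3.7636e-18)
= 4.0020e-19 J
= 2.4981 eV

2.4981


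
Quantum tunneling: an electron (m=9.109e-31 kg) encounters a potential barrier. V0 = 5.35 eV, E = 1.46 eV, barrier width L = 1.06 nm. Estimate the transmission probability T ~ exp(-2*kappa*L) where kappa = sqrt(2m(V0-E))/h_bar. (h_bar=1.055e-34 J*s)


V0 - E = 3.89 eV = 6.2318e-19 J
kappa = sqrt(2 * m * (V0-E)) / h_bar
= sqrt(2 * 9.109e-31 * 6.2318e-19) / 1.055e-34
= 1.0100e+10 /m
2*kappa*L = 2 * 1.0100e+10 * 1.06e-9
= 21.4111
T = exp(-21.4111) = 5.026431e-10

5.026431e-10


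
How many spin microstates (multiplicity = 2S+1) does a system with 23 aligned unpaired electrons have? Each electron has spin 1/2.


Total spin S = N * (1/2) = 23 * 0.5 = 11.5
Spin multiplicity = 2S + 1
= 2 * 11.5 + 1
= 24

24


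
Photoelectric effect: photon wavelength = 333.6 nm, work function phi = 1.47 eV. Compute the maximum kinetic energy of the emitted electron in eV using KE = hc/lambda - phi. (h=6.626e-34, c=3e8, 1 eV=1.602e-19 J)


E_photon = hc / lambda
= (6.626e-34)(3e8) / (333.6e-9)
= 5.9586e-19 J
= 3.7195 eV
KE = E_photon - phi
= 3.7195 - 1.47
= 2.2495 eV

2.2495


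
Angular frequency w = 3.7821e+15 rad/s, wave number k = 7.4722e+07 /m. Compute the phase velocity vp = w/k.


vp = w / k
= 3.7821e+15 / 7.4722e+07
= 5.0616e+07 m/s

5.0616e+07


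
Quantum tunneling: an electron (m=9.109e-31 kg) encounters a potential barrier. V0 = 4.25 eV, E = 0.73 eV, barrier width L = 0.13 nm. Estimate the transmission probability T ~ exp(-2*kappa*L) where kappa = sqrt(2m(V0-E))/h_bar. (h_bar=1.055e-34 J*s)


V0 - E = 3.52 eV = 5.6390e-19 J
kappa = sqrt(2 * m * (V0-E)) / h_bar
= sqrt(2 * 9.109e-31 * 5.6390e-19) / 1.055e-34
= 9.6073e+09 /m
2*kappa*L = 2 * 9.6073e+09 * 0.13e-9
= 2.4979
T = exp(-2.4979) = 8.225814e-02

8.225814e-02


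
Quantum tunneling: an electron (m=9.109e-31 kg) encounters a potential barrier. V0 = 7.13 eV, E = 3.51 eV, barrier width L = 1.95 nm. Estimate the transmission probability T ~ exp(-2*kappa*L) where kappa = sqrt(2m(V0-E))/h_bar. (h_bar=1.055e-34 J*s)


V0 - E = 3.62 eV = 5.7992e-19 J
kappa = sqrt(2 * m * (V0-E)) / h_bar
= sqrt(2 * 9.109e-31 * 5.7992e-19) / 1.055e-34
= 9.7428e+09 /m
2*kappa*L = 2 * 9.7428e+09 * 1.95e-9
= 37.9969
T = exp(-37.9969) = 3.148915e-17

3.148915e-17


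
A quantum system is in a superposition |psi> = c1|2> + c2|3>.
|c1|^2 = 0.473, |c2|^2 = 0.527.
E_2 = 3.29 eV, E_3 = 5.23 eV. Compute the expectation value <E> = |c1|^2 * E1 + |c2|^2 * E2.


<E> = |c1|^2 * E1 + |c2|^2 * E2
= 0.473 * 3.29 + 0.527 * 5.23
= 1.5562 + 2.7562
= 4.3124 eV

4.3124


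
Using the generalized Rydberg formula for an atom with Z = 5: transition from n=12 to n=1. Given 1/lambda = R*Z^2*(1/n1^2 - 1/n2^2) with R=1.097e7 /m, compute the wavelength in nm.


1/lambda = R * Z^2 * (1/n1^2 - 1/n2^2)
= 1.097e7 * 5^2 * (1/1^2 - 1/12^2)
= 1.097e7 * 25 * (1.0 - 0.006944)
= 2.7235e+08 /m
lambda = 1 / 2.7235e+08
= 3.6718 nm

3.6718


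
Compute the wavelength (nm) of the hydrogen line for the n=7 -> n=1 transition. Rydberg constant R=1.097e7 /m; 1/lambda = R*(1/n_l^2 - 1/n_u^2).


1/lambda = R * (1/n_l^2 - 1/n_u^2)
= 1.097e7 * (1/1^2 - 1/7^2)
= 1.097e7 * (1.0 - 0.020408)
= 1.097e7 * 0.979592
= 1.0746e+07 /m
lambda = 1 / 1.0746e+07 = 93.0568 nm

93.0568


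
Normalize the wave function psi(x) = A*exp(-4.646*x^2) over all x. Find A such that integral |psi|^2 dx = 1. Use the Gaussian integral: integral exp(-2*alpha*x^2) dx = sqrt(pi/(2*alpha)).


integral |psi|^2 dx = A^2 * sqrt(pi/(2*alpha)) = 1
A^2 = sqrt(2*alpha/pi)
= sqrt(2 * 4.646 / pi)
= 1.719807
A = sqrt(1.719807)
= 1.3114

1.3114


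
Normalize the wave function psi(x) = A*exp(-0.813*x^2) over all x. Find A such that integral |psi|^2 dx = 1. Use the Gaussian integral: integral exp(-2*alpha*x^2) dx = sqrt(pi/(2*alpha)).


integral |psi|^2 dx = A^2 * sqrt(pi/(2*alpha)) = 1
A^2 = sqrt(2*alpha/pi)
= sqrt(2 * 0.813 / pi)
= 0.719425
A = sqrt(0.719425)
= 0.8482

0.8482


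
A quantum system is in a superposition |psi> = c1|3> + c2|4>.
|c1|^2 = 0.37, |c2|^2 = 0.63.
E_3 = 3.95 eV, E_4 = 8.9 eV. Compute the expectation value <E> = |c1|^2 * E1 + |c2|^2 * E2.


<E> = |c1|^2 * E1 + |c2|^2 * E2
= 0.37 * 3.95 + 0.63 * 8.9
= 1.4615 + 5.607
= 7.0685 eV

7.0685


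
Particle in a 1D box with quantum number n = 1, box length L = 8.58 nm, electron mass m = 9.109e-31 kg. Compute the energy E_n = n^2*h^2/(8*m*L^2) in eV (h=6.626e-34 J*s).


E = n^2 * h^2 / (8 * m * L^2)
= 1^2 * (6.626e-34)^2 / (8 * 9.109e-31 * (8.58e-9)^2)
= 1 * 4.3904e-67 / (8 * 9.109e-31 * 7.3616e-17)
= 8.1840e-22 J
= 0.0051 eV

0.0051


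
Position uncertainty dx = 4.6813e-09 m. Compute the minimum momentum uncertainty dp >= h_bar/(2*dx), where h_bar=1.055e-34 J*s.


dp = h_bar / (2 * dx)
= 1.055e-34 / (2 * 4.6813e-09)
= 1.055e-34 / 9.3626e-09
= 1.1268e-26 kg*m/s

1.1268e-26


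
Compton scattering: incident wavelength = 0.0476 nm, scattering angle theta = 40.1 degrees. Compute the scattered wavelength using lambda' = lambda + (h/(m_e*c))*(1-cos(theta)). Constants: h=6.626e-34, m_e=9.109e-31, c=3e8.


Compton wavelength: h/(m_e*c) = 2.4247e-12 m
d_lambda = 2.4247e-12 * (1 - cos(40.1 deg))
= 2.4247e-12 * 0.235079
= 5.7000e-13 m = 0.00057 nm
lambda' = 0.0476 + 0.00057
= 0.04817 nm

0.04817


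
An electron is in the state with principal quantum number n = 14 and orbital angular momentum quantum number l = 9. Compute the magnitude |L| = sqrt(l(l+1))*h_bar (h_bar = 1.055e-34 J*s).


L = sqrt(l*(l+1)) * h_bar
= sqrt(9 * 10) * 1.055e-34
= sqrt(90) * 1.055e-34
= 9.4868 * 1.055e-34
= 1.0009e-33 J*s

1.0009e-33
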